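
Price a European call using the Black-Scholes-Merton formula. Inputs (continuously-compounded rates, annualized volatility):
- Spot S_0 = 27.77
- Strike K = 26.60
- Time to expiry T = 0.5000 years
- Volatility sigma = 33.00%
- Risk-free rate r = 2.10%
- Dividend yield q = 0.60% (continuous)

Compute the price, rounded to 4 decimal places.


Answer: Price = 3.2488

Derivation:
d1 = (ln(S/K) + (r - q + 0.5*sigma^2) * T) / (sigma * sqrt(T)) = 0.33328336
d2 = d1 - sigma * sqrt(T) = 0.09993812
exp(-rT) = 0.98955493; exp(-qT) = 0.99700450
C = S_0 * exp(-qT) * N(d1) - K * exp(-rT) * N(d2)
N(d1) = 0.63053980; N(d2) = 0.53980328
C = 27.7700 * 0.99700450 * 0.63053980 - 26.6000 * 0.98955493 * 0.53980328 = 3.2488


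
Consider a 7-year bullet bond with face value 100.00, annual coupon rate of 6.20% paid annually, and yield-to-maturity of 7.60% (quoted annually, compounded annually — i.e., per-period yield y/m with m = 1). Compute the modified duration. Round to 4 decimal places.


Coupon per period c = face * coupon_rate / m = 6.200000
Periods per year m = 1; per-period yield y/m = 0.076000
Number of cashflows N = 7
Cashflows (t years, CF_t, discount factor 1/(1+y/m)^(m*t), PV):
  t = 1.0000: CF_t = 6.200000, DF = 0.929368, PV = 5.762082
  t = 2.0000: CF_t = 6.200000, DF = 0.863725, PV = 5.355095
  t = 3.0000: CF_t = 6.200000, DF = 0.802718, PV = 4.976854
  t = 4.0000: CF_t = 6.200000, DF = 0.746021, PV = 4.625329
  t = 5.0000: CF_t = 6.200000, DF = 0.693328, PV = 4.298633
  t = 6.0000: CF_t = 6.200000, DF = 0.644357, PV = 3.995012
  t = 7.0000: CF_t = 106.200000, DF = 0.598845, PV = 63.597291
Price P = sum_t PV_t = 92.610294
First compute Macaulay numerator sum_t t * PV_t:
  t * PV_t at t = 1.0000: 5.762082
  t * PV_t at t = 2.0000: 10.710189
  t * PV_t at t = 3.0000: 14.930561
  t * PV_t at t = 4.0000: 18.501315
  t * PV_t at t = 5.0000: 21.493163
  t * PV_t at t = 6.0000: 23.970071
  t * PV_t at t = 7.0000: 445.181038
Macaulay duration D = 540.548418 / 92.610294 = 5.836807
Modified duration = D / (1 + y/m) = 5.836807 / (1 + 0.076000) = 5.424542

Answer: Modified duration = 5.4245


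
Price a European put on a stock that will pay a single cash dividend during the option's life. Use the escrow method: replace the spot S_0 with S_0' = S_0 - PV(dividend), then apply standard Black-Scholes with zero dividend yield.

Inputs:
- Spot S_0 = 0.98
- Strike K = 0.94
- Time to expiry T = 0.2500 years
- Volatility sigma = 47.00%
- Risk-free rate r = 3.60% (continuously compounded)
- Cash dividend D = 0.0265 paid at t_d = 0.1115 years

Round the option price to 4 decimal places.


Answer: Price = 0.0776

Derivation:
PV(D) = D * exp(-r * t_d) = 0.0265 * 0.99599405 = 0.02639384
S_0' = S_0 - PV(D) = 0.9800 - 0.02639384 = 0.95360616
d1 = (ln(S_0'/K) + (r + sigma^2/2)*T) / (sigma*sqrt(T)) = 0.21695055
d2 = d1 - sigma*sqrt(T) = -0.01804945
exp(-rT) = 0.99104038
N(-d1) = 0.41412344; N(-d2) = 0.50720030
P = K * exp(-rT) * N(-d2) - S_0' * N(-d1) = 0.9400 * 0.99104038 * 0.50720030 - 0.95360616 * 0.41412344 = 0.0776


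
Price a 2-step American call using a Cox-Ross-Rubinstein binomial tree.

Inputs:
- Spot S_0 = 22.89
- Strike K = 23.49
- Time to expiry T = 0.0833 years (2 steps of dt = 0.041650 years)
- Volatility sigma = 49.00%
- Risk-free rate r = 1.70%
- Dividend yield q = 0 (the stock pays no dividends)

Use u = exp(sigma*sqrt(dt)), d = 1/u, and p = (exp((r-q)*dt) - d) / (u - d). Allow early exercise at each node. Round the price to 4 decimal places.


Answer: Price = V(0,0) = 1.0218

Derivation:
dt = T/N = 0.041650
u = exp(sigma*sqrt(dt)) = 1.105172; d = 1/u = 0.904837
p = (exp((r-q)*dt) - d) / (u - d) = 0.478556
Discount per step: exp(-r*dt) = 0.999292
Stock lattice S(k, i) with i counting down-moves:
  k=0: S(0,0) = 22.8900
  k=1: S(1,0) = 25.2974; S(1,1) = 20.7117
  k=2: S(2,0) = 27.9580; S(2,1) = 22.8900; S(2,2) = 18.7407
Terminal payoffs V(N, i) = max(S_T - K, 0):
  V(2,0) = 4.467955; V(2,1) = 0.000000; V(2,2) = 0.000000
Backward induction: V(k, i) = exp(-r*dt) * [p * V(k+1, i) + (1-p) * V(k+1, i+1)]; then take max(V_cont, immediate exercise) for American.
  V(1,0) = exp(-r*dt) * [p*4.467955 + (1-p)*0.000000] = 2.136654; exercise = 1.807383; V(1,0) = max -> 2.136654
  V(1,1) = exp(-r*dt) * [p*0.000000 + (1-p)*0.000000] = 0.000000; exercise = 0.000000; V(1,1) = max -> 0.000000
  V(0,0) = exp(-r*dt) * [p*2.136654 + (1-p)*0.000000] = 1.021785; exercise = 0.000000; V(0,0) = max -> 1.021785


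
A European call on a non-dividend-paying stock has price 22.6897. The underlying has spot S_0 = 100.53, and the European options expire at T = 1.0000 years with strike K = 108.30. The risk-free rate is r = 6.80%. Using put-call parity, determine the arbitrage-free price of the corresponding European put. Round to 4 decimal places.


Put-call parity: C - P = S_0 * exp(-qT) - K * exp(-rT).
S_0 * exp(-qT) = 100.5300 * 1.00000000 = 100.53000000
K * exp(-rT) = 108.3000 * 0.93426047 = 101.18040929
P = C - S*exp(-qT) + K*exp(-rT)
P = 22.6897 - 100.53000000 + 101.18040929 = 23.3401

Answer: Put price = 23.3401


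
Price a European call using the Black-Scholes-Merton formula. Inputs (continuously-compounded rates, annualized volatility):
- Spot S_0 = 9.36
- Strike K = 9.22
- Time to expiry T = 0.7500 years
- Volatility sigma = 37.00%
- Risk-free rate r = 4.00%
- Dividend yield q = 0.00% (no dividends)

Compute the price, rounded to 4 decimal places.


Answer: Price = 1.3828

Derivation:
d1 = (ln(S/K) + (r - q + 0.5*sigma^2) * T) / (sigma * sqrt(T)) = 0.30087050
d2 = d1 - sigma * sqrt(T) = -0.01955890
exp(-rT) = 0.97044553; exp(-qT) = 1.00000000
C = S_0 * exp(-qT) * N(d1) - K * exp(-rT) * N(d2)
N(d1) = 0.61824338; N(d2) = 0.49219762
C = 9.3600 * 1.00000000 * 0.61824338 - 9.2200 * 0.97044553 * 0.49219762 = 1.3828


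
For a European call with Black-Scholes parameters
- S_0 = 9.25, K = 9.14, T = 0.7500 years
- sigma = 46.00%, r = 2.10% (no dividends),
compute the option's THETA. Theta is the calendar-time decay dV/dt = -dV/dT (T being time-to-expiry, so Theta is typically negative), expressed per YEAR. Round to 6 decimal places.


Answer: Theta = -1.030017

Derivation:
d1 = 0.2687519467; d2 = -0.1296197390
phi(d1) = 0.3847920049; exp(-qT) = 1.0000000000; exp(-rT) = 0.9843733826
Theta = -S*exp(-qT)*phi(d1)*sigma/(2*sqrt(T)) - r*K*exp(-rT)*N(d2) + q*S*exp(-qT)*N(d1)
N(d1) = 0.6059397129; N(d2) = 0.4484336428; sqrt(T) = 0.8660254038
Term 1 = -9.2500 * 1.0000000000 * 0.3847920049 * 0.4600 / (2 * 0.8660254038) = -0.9452898112
Term 2 = -0.0210 * 9.1400 * 0.9843733826 * 0.4484336428 = -0.0847273337
Term 3 = 0 (no dividend yield, q = 0)
Theta = -0.9452898112 + (-0.0847273337) + (0.0000000000) = -1.030017


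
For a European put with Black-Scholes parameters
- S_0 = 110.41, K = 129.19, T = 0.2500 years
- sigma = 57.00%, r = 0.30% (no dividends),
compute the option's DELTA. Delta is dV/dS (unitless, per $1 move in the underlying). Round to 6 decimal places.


d1 = -0.4060385246; d2 = -0.6910385246
phi(d1) = 0.3673749924; exp(-qT) = 1.0000000000; exp(-rT) = 0.9992502812
N(-d1) = 0.6576428529
Delta = -exp(-qT) * N(-d1) = -1.0000000000 * 0.6576428529 = -0.657643

Answer: Delta = -0.657643


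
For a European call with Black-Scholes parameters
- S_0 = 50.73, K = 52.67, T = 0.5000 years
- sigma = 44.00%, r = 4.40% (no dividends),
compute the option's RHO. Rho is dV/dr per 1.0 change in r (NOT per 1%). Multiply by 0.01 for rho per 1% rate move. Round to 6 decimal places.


d1 = 0.1056527392; d2 = -0.2054742445
phi(d1) = 0.3967218856; exp(-qT) = 1.0000000000; exp(-rT) = 0.9782402351
N(d2) = 0.4186008094
Rho = K*T*exp(-rT)*N(d2) = 52.6700 * 0.5000 * 0.9782402351 * 0.4186008094 = 10.783976

Answer: Rho = 10.783976


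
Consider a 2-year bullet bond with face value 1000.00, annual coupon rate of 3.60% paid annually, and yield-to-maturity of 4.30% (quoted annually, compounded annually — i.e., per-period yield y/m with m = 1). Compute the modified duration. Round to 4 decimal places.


Coupon per period c = face * coupon_rate / m = 36.000000
Periods per year m = 1; per-period yield y/m = 0.043000
Number of cashflows N = 2
Cashflows (t years, CF_t, discount factor 1/(1+y/m)^(m*t), PV):
  t = 1.0000: CF_t = 36.000000, DF = 0.958773, PV = 34.515820
  t = 2.0000: CF_t = 1036.000000, DF = 0.919245, PV = 952.338054
Price P = sum_t PV_t = 986.853874
First compute Macaulay numerator sum_t t * PV_t:
  t * PV_t at t = 1.0000: 34.515820
  t * PV_t at t = 2.0000: 1904.676109
Macaulay duration D = 1939.191928 / 986.853874 = 1.965024
Modified duration = D / (1 + y/m) = 1.965024 / (1 + 0.043000) = 1.884012

Answer: Modified duration = 1.8840


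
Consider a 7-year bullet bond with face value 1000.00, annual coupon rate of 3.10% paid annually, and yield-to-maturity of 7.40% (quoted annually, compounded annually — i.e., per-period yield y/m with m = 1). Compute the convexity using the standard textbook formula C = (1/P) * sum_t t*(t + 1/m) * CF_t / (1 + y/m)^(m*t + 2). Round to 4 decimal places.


Answer: Convexity = 42.1557

Derivation:
Coupon per period c = face * coupon_rate / m = 31.000000
Periods per year m = 1; per-period yield y/m = 0.074000
Number of cashflows N = 7
Cashflows (t years, CF_t, discount factor 1/(1+y/m)^(m*t), PV):
  t = 1.0000: CF_t = 31.000000, DF = 0.931099, PV = 28.864060
  t = 2.0000: CF_t = 31.000000, DF = 0.866945, PV = 26.875288
  t = 3.0000: CF_t = 31.000000, DF = 0.807211, PV = 25.023546
  t = 4.0000: CF_t = 31.000000, DF = 0.751593, PV = 23.299391
  t = 5.0000: CF_t = 31.000000, DF = 0.699808, PV = 21.694033
  t = 6.0000: CF_t = 31.000000, DF = 0.651590, PV = 20.199285
  t = 7.0000: CF_t = 1031.000000, DF = 0.606694, PV = 625.501990
Price P = sum_t PV_t = 771.457593
Convexity numerator sum_t t*(t + 1/m) * CF_t / (1+y/m)^(m*t + 2):
  t = 1.0000: term = 50.047092
  t = 2.0000: term = 139.796346
  t = 3.0000: term = 260.328390
  t = 4.0000: term = 403.985708
  t = 5.0000: term = 564.225849
  t = 6.0000: term = 735.489934
  t = 7.0000: term = 30367.438457
Convexity = (1/P) * sum = 32521.311777 / 771.457593 = 42.155670


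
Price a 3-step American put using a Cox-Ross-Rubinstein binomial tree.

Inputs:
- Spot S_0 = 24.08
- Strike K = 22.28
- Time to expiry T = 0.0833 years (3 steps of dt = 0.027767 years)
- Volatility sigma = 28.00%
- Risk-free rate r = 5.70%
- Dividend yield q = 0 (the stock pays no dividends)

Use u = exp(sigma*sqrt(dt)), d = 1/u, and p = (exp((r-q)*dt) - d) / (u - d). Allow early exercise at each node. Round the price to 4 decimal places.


Answer: Price = V(0,0) = 0.1621

Derivation:
dt = T/N = 0.027767
u = exp(sigma*sqrt(dt)) = 1.047763; d = 1/u = 0.954414
p = (exp((r-q)*dt) - d) / (u - d) = 0.505306
Discount per step: exp(-r*dt) = 0.998419
Stock lattice S(k, i) with i counting down-moves:
  k=0: S(0,0) = 24.0800
  k=1: S(1,0) = 25.2301; S(1,1) = 22.9823
  k=2: S(2,0) = 26.4352; S(2,1) = 24.0800; S(2,2) = 21.9346
  k=3: S(3,0) = 27.6978; S(3,1) = 25.2301; S(3,2) = 22.9823; S(3,3) = 20.9347
Terminal payoffs V(N, i) = max(K - S_T, 0):
  V(3,0) = 0.000000; V(3,1) = 0.000000; V(3,2) = 0.000000; V(3,3) = 1.345267
Backward induction: V(k, i) = exp(-r*dt) * [p * V(k+1, i) + (1-p) * V(k+1, i+1)]; then take max(V_cont, immediate exercise) for American.
  V(2,0) = exp(-r*dt) * [p*0.000000 + (1-p)*0.000000] = 0.000000; exercise = 0.000000; V(2,0) = max -> 0.000000
  V(2,1) = exp(-r*dt) * [p*0.000000 + (1-p)*0.000000] = 0.000000; exercise = 0.000000; V(2,1) = max -> 0.000000
  V(2,2) = exp(-r*dt) * [p*0.000000 + (1-p)*1.345267] = 0.664443; exercise = 0.345364; V(2,2) = max -> 0.664443
  V(1,0) = exp(-r*dt) * [p*0.000000 + (1-p)*0.000000] = 0.000000; exercise = 0.000000; V(1,0) = max -> 0.000000
  V(1,1) = exp(-r*dt) * [p*0.000000 + (1-p)*0.664443] = 0.328176; exercise = 0.000000; V(1,1) = max -> 0.328176
  V(0,0) = exp(-r*dt) * [p*0.000000 + (1-p)*0.328176] = 0.162090; exercise = 0.000000; V(0,0) = max -> 0.162090


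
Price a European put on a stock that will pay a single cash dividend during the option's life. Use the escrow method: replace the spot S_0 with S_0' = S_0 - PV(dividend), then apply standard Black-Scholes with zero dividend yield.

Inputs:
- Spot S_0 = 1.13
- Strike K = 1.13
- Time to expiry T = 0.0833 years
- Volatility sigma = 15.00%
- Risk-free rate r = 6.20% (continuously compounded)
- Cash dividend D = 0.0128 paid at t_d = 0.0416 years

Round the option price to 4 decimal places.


PV(D) = D * exp(-r * t_d) = 0.0128 * 0.99742412 = 0.01276703
S_0' = S_0 - PV(D) = 1.1300 - 0.01276703 = 1.11723297
d1 = (ln(S_0'/K) + (r + sigma^2/2)*T) / (sigma*sqrt(T)) = -0.12151822
d2 = d1 - sigma*sqrt(T) = -0.16481083
exp(-rT) = 0.99484871
N(-d1) = 0.54835971; N(-d2) = 0.56545356
P = K * exp(-rT) * N(-d2) - S_0' * N(-d1) = 1.1300 * 0.99484871 * 0.56545356 - 1.11723297 * 0.54835971 = 0.0230

Answer: Price = 0.0230


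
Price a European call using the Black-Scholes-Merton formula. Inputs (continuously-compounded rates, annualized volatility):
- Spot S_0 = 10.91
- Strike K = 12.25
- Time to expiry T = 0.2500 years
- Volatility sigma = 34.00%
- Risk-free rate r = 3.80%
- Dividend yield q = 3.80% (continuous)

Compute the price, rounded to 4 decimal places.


d1 = (ln(S/K) + (r - q + 0.5*sigma^2) * T) / (sigma * sqrt(T)) = -0.59644787
d2 = d1 - sigma * sqrt(T) = -0.76644787
exp(-rT) = 0.99054498; exp(-qT) = 0.99054498
C = S_0 * exp(-qT) * N(d1) - K * exp(-rT) * N(d2)
N(d1) = 0.27543804; N(d2) = 0.22170493
C = 10.9100 * 0.99054498 * 0.27543804 - 12.2500 * 0.99054498 * 0.22170493 = 0.2864

Answer: Price = 0.2864


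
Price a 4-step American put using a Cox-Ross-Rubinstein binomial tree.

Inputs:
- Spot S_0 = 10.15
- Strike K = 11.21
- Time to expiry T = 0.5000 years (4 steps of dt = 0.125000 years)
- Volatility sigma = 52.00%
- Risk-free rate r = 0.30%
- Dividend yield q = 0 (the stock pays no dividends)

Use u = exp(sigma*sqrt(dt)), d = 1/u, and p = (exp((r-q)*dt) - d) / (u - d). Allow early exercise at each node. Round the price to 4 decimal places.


Answer: Price = V(0,0) = 2.1821

Derivation:
dt = T/N = 0.125000
u = exp(sigma*sqrt(dt)) = 1.201833; d = 1/u = 0.832062
p = (exp((r-q)*dt) - d) / (u - d) = 0.455181
Discount per step: exp(-r*dt) = 0.999625
Stock lattice S(k, i) with i counting down-moves:
  k=0: S(0,0) = 10.1500
  k=1: S(1,0) = 12.1986; S(1,1) = 8.4454
  k=2: S(2,0) = 14.6607; S(2,1) = 10.1500; S(2,2) = 7.0271
  k=3: S(3,0) = 17.6197; S(3,1) = 12.1986; S(3,2) = 8.4454; S(3,3) = 5.8470
  k=4: S(4,0) = 21.1759; S(4,1) = 14.6607; S(4,2) = 10.1500; S(4,3) = 7.0271; S(4,4) = 4.8651
Terminal payoffs V(N, i) = max(K - S_T, 0):
  V(4,0) = 0.000000; V(4,1) = 0.000000; V(4,2) = 1.060000; V(4,3) = 4.182871; V(4,4) = 6.344922
Backward induction: V(k, i) = exp(-r*dt) * [p * V(k+1, i) + (1-p) * V(k+1, i+1)]; then take max(V_cont, immediate exercise) for American.
  V(3,0) = exp(-r*dt) * [p*0.000000 + (1-p)*0.000000] = 0.000000; exercise = 0.000000; V(3,0) = max -> 0.000000
  V(3,1) = exp(-r*dt) * [p*0.000000 + (1-p)*1.060000] = 0.577291; exercise = 0.000000; V(3,1) = max -> 0.577291
  V(3,2) = exp(-r*dt) * [p*1.060000 + (1-p)*4.182871] = 2.760363; exercise = 2.764566; V(3,2) = max -> 2.764566
  V(3,3) = exp(-r*dt) * [p*4.182871 + (1-p)*6.344922] = 5.358787; exercise = 5.362990; V(3,3) = max -> 5.362990
  V(2,0) = exp(-r*dt) * [p*0.000000 + (1-p)*0.577291] = 0.314401; exercise = 0.000000; V(2,0) = max -> 0.314401
  V(2,1) = exp(-r*dt) * [p*0.577291 + (1-p)*2.764566] = 1.768296; exercise = 1.060000; V(2,1) = max -> 1.768296
  V(2,2) = exp(-r*dt) * [p*2.764566 + (1-p)*5.362990] = 4.178668; exercise = 4.182871; V(2,2) = max -> 4.182871
  V(1,0) = exp(-r*dt) * [p*0.314401 + (1-p)*1.768296] = 1.106095; exercise = 0.000000; V(1,0) = max -> 1.106095
  V(1,1) = exp(-r*dt) * [p*1.768296 + (1-p)*4.182871] = 3.082645; exercise = 2.764566; V(1,1) = max -> 3.082645
  V(0,0) = exp(-r*dt) * [p*1.106095 + (1-p)*3.082645] = 2.182138; exercise = 1.060000; V(0,0) = max -> 2.182138


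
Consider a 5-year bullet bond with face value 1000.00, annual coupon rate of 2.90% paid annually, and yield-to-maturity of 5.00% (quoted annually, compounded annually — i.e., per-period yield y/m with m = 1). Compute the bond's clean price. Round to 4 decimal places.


Coupon per period c = face * coupon_rate / m = 29.000000
Periods per year m = 1; per-period yield y/m = 0.050000
Number of cashflows N = 5
Cashflows (t years, CF_t, discount factor 1/(1+y/m)^(m*t), PV):
  t = 1.0000: CF_t = 29.000000, DF = 0.952381, PV = 27.619048
  t = 2.0000: CF_t = 29.000000, DF = 0.907029, PV = 26.303855
  t = 3.0000: CF_t = 29.000000, DF = 0.863838, PV = 25.051290
  t = 4.0000: CF_t = 29.000000, DF = 0.822702, PV = 23.858372
  t = 5.0000: CF_t = 1029.000000, DF = 0.783526, PV = 806.248425
Price P = sum_t PV_t = 909.080990

Answer: Price = 909.0810


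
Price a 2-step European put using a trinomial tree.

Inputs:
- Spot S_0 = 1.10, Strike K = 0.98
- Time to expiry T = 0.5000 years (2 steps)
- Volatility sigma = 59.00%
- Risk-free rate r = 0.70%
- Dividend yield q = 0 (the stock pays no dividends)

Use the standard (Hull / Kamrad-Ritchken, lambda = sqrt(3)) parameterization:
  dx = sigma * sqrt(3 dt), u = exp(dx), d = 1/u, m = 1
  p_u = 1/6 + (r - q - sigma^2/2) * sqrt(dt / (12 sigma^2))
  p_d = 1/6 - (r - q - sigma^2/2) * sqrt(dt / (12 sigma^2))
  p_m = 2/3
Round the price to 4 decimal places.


Answer: Price = V(0,0) = 0.1133

Derivation:
dt = T/N = 0.250000; dx = sigma*sqrt(3*dt) = 0.510955
u = exp(dx) = 1.666882; d = 1/u = 0.599922
p_u = 0.125800, p_m = 0.666667, p_d = 0.207534
Discount per step: exp(-r*dt) = 0.998252
Stock lattice S(k, j) with j the centered position index:
  k=0: S(0,+0) = 1.1000
  k=1: S(1,-1) = 0.6599; S(1,+0) = 1.1000; S(1,+1) = 1.8336
  k=2: S(2,-2) = 0.3959; S(2,-1) = 0.6599; S(2,+0) = 1.1000; S(2,+1) = 1.8336; S(2,+2) = 3.0563
Terminal payoffs V(N, j) = max(K - S_T, 0):
  V(2,-2) = 0.584102; V(2,-1) = 0.320085; V(2,+0) = 0.000000; V(2,+1) = 0.000000; V(2,+2) = 0.000000
Backward induction: V(k, j) = exp(-r*dt) * [p_u * V(k+1, j+1) + p_m * V(k+1, j) + p_d * V(k+1, j-1)]
  V(1,-1) = exp(-r*dt) * [p_u*0.000000 + p_m*0.320085 + p_d*0.584102] = 0.334026
  V(1,+0) = exp(-r*dt) * [p_u*0.000000 + p_m*0.000000 + p_d*0.320085] = 0.066312
  V(1,+1) = exp(-r*dt) * [p_u*0.000000 + p_m*0.000000 + p_d*0.000000] = 0.000000
  V(0,+0) = exp(-r*dt) * [p_u*0.000000 + p_m*0.066312 + p_d*0.334026] = 0.113331


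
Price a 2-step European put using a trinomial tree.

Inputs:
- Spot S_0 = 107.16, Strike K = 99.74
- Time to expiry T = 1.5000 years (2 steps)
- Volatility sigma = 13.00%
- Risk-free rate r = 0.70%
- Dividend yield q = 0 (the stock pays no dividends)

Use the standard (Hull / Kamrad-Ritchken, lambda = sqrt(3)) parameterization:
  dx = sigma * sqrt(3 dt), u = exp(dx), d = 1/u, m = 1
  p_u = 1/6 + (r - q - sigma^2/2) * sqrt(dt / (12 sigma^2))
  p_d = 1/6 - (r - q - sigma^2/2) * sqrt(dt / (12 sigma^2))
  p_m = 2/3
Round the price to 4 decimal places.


Answer: Price = V(0,0) = 3.3582

Derivation:
dt = T/N = 0.750000; dx = sigma*sqrt(3*dt) = 0.195000
u = exp(dx) = 1.215311; d = 1/u = 0.822835
p_u = 0.163878, p_m = 0.666667, p_d = 0.169455
Discount per step: exp(-r*dt) = 0.994764
Stock lattice S(k, j) with j the centered position index:
  k=0: S(0,+0) = 107.1600
  k=1: S(1,-1) = 88.1750; S(1,+0) = 107.1600; S(1,+1) = 130.2327
  k=2: S(2,-2) = 72.5534; S(2,-1) = 88.1750; S(2,+0) = 107.1600; S(2,+1) = 130.2327; S(2,+2) = 158.2733
Terminal payoffs V(N, j) = max(K - S_T, 0):
  V(2,-2) = 27.186585; V(2,-1) = 11.565038; V(2,+0) = 0.000000; V(2,+1) = 0.000000; V(2,+2) = 0.000000
Backward induction: V(k, j) = exp(-r*dt) * [p_u * V(k+1, j+1) + p_m * V(k+1, j) + p_d * V(k+1, j-1)]
  V(1,-1) = exp(-r*dt) * [p_u*0.000000 + p_m*11.565038 + p_d*27.186585] = 12.252437
  V(1,+0) = exp(-r*dt) * [p_u*0.000000 + p_m*0.000000 + p_d*11.565038] = 1.949493
  V(1,+1) = exp(-r*dt) * [p_u*0.000000 + p_m*0.000000 + p_d*0.000000] = 0.000000
  V(0,+0) = exp(-r*dt) * [p_u*0.000000 + p_m*1.949493 + p_d*12.252437] = 3.358223


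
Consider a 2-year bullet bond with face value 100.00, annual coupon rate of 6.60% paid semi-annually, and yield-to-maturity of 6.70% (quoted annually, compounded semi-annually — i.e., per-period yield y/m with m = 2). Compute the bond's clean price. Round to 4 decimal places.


Answer: Price = 99.8157

Derivation:
Coupon per period c = face * coupon_rate / m = 3.300000
Periods per year m = 2; per-period yield y/m = 0.033500
Number of cashflows N = 4
Cashflows (t years, CF_t, discount factor 1/(1+y/m)^(m*t), PV):
  t = 0.5000: CF_t = 3.300000, DF = 0.967586, PV = 3.193033
  t = 1.0000: CF_t = 3.300000, DF = 0.936222, PV = 3.089534
  t = 1.5000: CF_t = 3.300000, DF = 0.905876, PV = 2.989389
  t = 2.0000: CF_t = 103.300000, DF = 0.876512, PV = 90.543733
Price P = sum_t PV_t = 99.815690


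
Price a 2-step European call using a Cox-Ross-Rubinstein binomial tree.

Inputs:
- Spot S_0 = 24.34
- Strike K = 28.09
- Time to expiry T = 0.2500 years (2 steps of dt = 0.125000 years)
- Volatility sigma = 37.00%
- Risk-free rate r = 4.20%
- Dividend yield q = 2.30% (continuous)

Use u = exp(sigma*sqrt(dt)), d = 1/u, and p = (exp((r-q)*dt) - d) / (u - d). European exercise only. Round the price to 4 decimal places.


dt = T/N = 0.125000
u = exp(sigma*sqrt(dt)) = 1.139757; d = 1/u = 0.877380
p = (exp((r-q)*dt) - d) / (u - d) = 0.476406
Discount per step: exp(-r*dt) = 0.994764
Stock lattice S(k, i) with i counting down-moves:
  k=0: S(0,0) = 24.3400
  k=1: S(1,0) = 27.7417; S(1,1) = 21.3554
  k=2: S(2,0) = 31.6188; S(2,1) = 24.3400; S(2,2) = 18.7368
Terminal payoffs V(N, i) = max(S_T - K, 0):
  V(2,0) = 3.528759; V(2,1) = 0.000000; V(2,2) = 0.000000
Backward induction: V(k, i) = exp(-r*dt) * [p * V(k+1, i) + (1-p) * V(k+1, i+1)].
  V(1,0) = exp(-r*dt) * [p*3.528759 + (1-p)*0.000000] = 1.672318
  V(1,1) = exp(-r*dt) * [p*0.000000 + (1-p)*0.000000] = 0.000000
  V(0,0) = exp(-r*dt) * [p*1.672318 + (1-p)*0.000000] = 0.792530

Answer: Price = V(0,0) = 0.7925


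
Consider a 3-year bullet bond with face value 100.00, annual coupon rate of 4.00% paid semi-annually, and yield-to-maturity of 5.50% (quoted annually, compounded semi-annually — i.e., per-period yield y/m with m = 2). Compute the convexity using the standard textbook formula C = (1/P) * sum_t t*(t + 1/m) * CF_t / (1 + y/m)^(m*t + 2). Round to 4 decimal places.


Coupon per period c = face * coupon_rate / m = 2.000000
Periods per year m = 2; per-period yield y/m = 0.027500
Number of cashflows N = 6
Cashflows (t years, CF_t, discount factor 1/(1+y/m)^(m*t), PV):
  t = 0.5000: CF_t = 2.000000, DF = 0.973236, PV = 1.946472
  t = 1.0000: CF_t = 2.000000, DF = 0.947188, PV = 1.894377
  t = 1.5000: CF_t = 2.000000, DF = 0.921838, PV = 1.843676
  t = 2.0000: CF_t = 2.000000, DF = 0.897166, PV = 1.794331
  t = 2.5000: CF_t = 2.000000, DF = 0.873154, PV = 1.746308
  t = 3.0000: CF_t = 102.000000, DF = 0.849785, PV = 86.678061
Price P = sum_t PV_t = 95.903225
Convexity numerator sum_t t*(t + 1/m) * CF_t / (1+y/m)^(m*t + 2):
  t = 0.5000: term = 0.921838
  t = 1.0000: term = 2.691497
  t = 1.5000: term = 5.238924
  t = 2.0000: term = 8.497849
  t = 2.5000: term = 12.405619
  t = 3.0000: term = 862.054705
Convexity = (1/P) * sum = 891.810432 / 95.903225 = 9.299066

Answer: Convexity = 9.2991


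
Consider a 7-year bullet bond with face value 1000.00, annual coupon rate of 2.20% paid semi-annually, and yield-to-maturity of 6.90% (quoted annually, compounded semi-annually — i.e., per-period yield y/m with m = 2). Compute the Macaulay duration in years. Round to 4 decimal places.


Answer: Macaulay duration = 6.4279 years

Derivation:
Coupon per period c = face * coupon_rate / m = 11.000000
Periods per year m = 2; per-period yield y/m = 0.034500
Number of cashflows N = 14
Cashflows (t years, CF_t, discount factor 1/(1+y/m)^(m*t), PV):
  t = 0.5000: CF_t = 11.000000, DF = 0.966651, PV = 10.633156
  t = 1.0000: CF_t = 11.000000, DF = 0.934413, PV = 10.278546
  t = 1.5000: CF_t = 11.000000, DF = 0.903251, PV = 9.935762
  t = 2.0000: CF_t = 11.000000, DF = 0.873128, PV = 9.604410
  t = 2.5000: CF_t = 11.000000, DF = 0.844010, PV = 9.284109
  t = 3.0000: CF_t = 11.000000, DF = 0.815863, PV = 8.974489
  t = 3.5000: CF_t = 11.000000, DF = 0.788654, PV = 8.675194
  t = 4.0000: CF_t = 11.000000, DF = 0.762353, PV = 8.385882
  t = 4.5000: CF_t = 11.000000, DF = 0.736929, PV = 8.106217
  t = 5.0000: CF_t = 11.000000, DF = 0.712353, PV = 7.835879
  t = 5.5000: CF_t = 11.000000, DF = 0.688596, PV = 7.574557
  t = 6.0000: CF_t = 11.000000, DF = 0.665632, PV = 7.321950
  t = 6.5000: CF_t = 11.000000, DF = 0.643433, PV = 7.077767
  t = 7.0000: CF_t = 1011.000000, DF = 0.621975, PV = 628.816929
Price P = sum_t PV_t = 742.504848
Macaulay numerator sum_t t * PV_t:
  t * PV_t at t = 0.5000: 5.316578
  t * PV_t at t = 1.0000: 10.278546
  t * PV_t at t = 1.5000: 14.903644
  t * PV_t at t = 2.0000: 19.208821
  t * PV_t at t = 2.5000: 23.210271
  t * PV_t at t = 3.0000: 26.923466
  t * PV_t at t = 3.5000: 30.363181
  t * PV_t at t = 4.0000: 33.543526
  t * PV_t at t = 4.5000: 36.477977
  t * PV_t at t = 5.0000: 39.179396
  t * PV_t at t = 5.5000: 41.660064
  t * PV_t at t = 6.0000: 43.931699
  t * PV_t at t = 6.5000: 46.005484
  t * PV_t at t = 7.0000: 4401.718506
Macaulay duration D = (sum_t t * PV_t) / P = 4772.721159 / 742.504848 = 6.427865


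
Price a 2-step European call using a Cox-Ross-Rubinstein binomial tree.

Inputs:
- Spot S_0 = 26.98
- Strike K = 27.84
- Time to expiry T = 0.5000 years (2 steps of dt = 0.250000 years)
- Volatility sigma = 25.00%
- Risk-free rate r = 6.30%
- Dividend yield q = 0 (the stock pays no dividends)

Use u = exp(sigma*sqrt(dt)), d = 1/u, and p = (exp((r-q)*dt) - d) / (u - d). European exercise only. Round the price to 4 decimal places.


Answer: Price = V(0,0) = 1.8666

Derivation:
dt = T/N = 0.250000
u = exp(sigma*sqrt(dt)) = 1.133148; d = 1/u = 0.882497
p = (exp((r-q)*dt) - d) / (u - d) = 0.532124
Discount per step: exp(-r*dt) = 0.984373
Stock lattice S(k, i) with i counting down-moves:
  k=0: S(0,0) = 26.9800
  k=1: S(1,0) = 30.5723; S(1,1) = 23.8098
  k=2: S(2,0) = 34.6430; S(2,1) = 26.9800; S(2,2) = 21.0120
Terminal payoffs V(N, i) = max(S_T - K, 0):
  V(2,0) = 6.803006; V(2,1) = 0.000000; V(2,2) = 0.000000
Backward induction: V(k, i) = exp(-r*dt) * [p * V(k+1, i) + (1-p) * V(k+1, i+1)].
  V(1,0) = exp(-r*dt) * [p*6.803006 + (1-p)*0.000000] = 3.563476
  V(1,1) = exp(-r*dt) * [p*0.000000 + (1-p)*0.000000] = 0.000000
  V(0,0) = exp(-r*dt) * [p*3.563476 + (1-p)*0.000000] = 1.866581


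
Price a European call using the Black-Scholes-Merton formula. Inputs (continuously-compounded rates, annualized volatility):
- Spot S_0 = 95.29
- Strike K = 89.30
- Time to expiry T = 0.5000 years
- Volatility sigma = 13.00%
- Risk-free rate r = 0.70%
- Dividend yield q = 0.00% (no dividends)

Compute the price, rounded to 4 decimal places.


d1 = (ln(S/K) + (r - q + 0.5*sigma^2) * T) / (sigma * sqrt(T)) = 0.79031025
d2 = d1 - sigma * sqrt(T) = 0.69838636
exp(-rT) = 0.99650612; exp(-qT) = 1.00000000
C = S_0 * exp(-qT) * N(d1) - K * exp(-rT) * N(d2)
N(d1) = 0.78532670; N(d2) = 0.75753220
C = 95.2900 * 1.00000000 * 0.78532670 - 89.3000 * 0.99650612 * 0.75753220 = 7.4225

Answer: Price = 7.4225


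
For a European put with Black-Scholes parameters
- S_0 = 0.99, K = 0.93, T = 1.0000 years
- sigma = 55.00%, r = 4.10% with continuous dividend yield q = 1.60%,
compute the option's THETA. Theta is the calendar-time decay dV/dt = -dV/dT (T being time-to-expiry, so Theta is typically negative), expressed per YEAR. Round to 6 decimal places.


Answer: Theta = -0.082465

Derivation:
d1 = 0.4341279218; d2 = -0.1158720782
phi(d1) = 0.3630654858; exp(-qT) = 0.9841273201; exp(-rT) = 0.9598291299
Theta = -S*exp(-qT)*phi(d1)*sigma/(2*sqrt(T)) + r*K*exp(-rT)*N(-d2) - q*S*exp(-qT)*N(-d1)
N(-d1) = 0.3320977753; N(-d2) = 0.5461230375; sqrt(T) = 1.0000000000
Term 1 = -0.9900 * 0.9841273201 * 0.3630654858 * 0.5500 / (2 * 1.0000000000) = -0.0972756502
Term 2 = 0.0410 * 0.9300 * 0.9598291299 * 0.5461230375 = 0.0199871664
Term 3 = -0.0160 * 0.9900 * 0.9841273201 * 0.3320977753 = -0.0051769317
Theta = -0.0972756502 + (0.0199871664) + (-0.0051769317) = -0.082465


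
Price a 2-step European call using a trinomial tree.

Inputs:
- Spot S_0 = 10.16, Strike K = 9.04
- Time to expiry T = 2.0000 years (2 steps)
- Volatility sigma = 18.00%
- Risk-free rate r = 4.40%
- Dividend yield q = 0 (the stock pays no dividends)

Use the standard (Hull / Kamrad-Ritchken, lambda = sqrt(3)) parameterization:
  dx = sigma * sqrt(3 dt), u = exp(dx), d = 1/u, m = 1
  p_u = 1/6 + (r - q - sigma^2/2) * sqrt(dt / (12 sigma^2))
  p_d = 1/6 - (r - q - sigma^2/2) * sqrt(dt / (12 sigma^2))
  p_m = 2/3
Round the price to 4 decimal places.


dt = T/N = 1.000000; dx = sigma*sqrt(3*dt) = 0.311769
u = exp(dx) = 1.365839; d = 1/u = 0.732151
p_u = 0.211251, p_m = 0.666667, p_d = 0.122082
Discount per step: exp(-r*dt) = 0.956954
Stock lattice S(k, j) with j the centered position index:
  k=0: S(0,+0) = 10.1600
  k=1: S(1,-1) = 7.4386; S(1,+0) = 10.1600; S(1,+1) = 13.8769
  k=2: S(2,-2) = 5.4462; S(2,-1) = 7.4386; S(2,+0) = 10.1600; S(2,+1) = 13.8769; S(2,+2) = 18.9537
Terminal payoffs V(N, j) = max(S_T - K, 0):
  V(2,-2) = 0.000000; V(2,-1) = 0.000000; V(2,+0) = 1.120000; V(2,+1) = 4.836928; V(2,+2) = 9.913654
Backward induction: V(k, j) = exp(-r*dt) * [p_u * V(k+1, j+1) + p_m * V(k+1, j) + p_d * V(k+1, j-1)]
  V(1,-1) = exp(-r*dt) * [p_u*1.120000 + p_m*0.000000 + p_d*0.000000] = 0.226416
  V(1,+0) = exp(-r*dt) * [p_u*4.836928 + p_m*1.120000 + p_d*0.000000] = 1.692346
  V(1,+1) = exp(-r*dt) * [p_u*9.913654 + p_m*4.836928 + p_d*1.120000] = 5.220777
  V(0,+0) = exp(-r*dt) * [p_u*5.220777 + p_m*1.692346 + p_d*0.226416] = 2.161535

Answer: Price = V(0,0) = 2.1615


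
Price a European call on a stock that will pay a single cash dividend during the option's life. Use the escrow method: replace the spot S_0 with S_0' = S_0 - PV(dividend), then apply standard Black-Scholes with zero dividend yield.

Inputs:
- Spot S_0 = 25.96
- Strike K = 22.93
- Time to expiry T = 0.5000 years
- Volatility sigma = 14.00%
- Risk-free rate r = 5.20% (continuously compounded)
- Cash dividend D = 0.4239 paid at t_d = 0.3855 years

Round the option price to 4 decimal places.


Answer: Price = 3.2989

Derivation:
PV(D) = D * exp(-r * t_d) = 0.4239 * 0.98015359 = 0.41548710
S_0' = S_0 - PV(D) = 25.9600 - 0.41548710 = 25.54451290
d1 = (ln(S_0'/K) + (r + sigma^2/2)*T) / (sigma*sqrt(T)) = 1.40286386
d2 = d1 - sigma*sqrt(T) = 1.30386892
exp(-rT) = 0.97433509
N(d1) = 0.91967128; N(d2) = 0.90386086
C = S_0' * N(d1) - K * exp(-rT) * N(d2) = 25.54451290 * 0.91967128 - 22.9300 * 0.97433509 * 0.90386086 = 3.2989


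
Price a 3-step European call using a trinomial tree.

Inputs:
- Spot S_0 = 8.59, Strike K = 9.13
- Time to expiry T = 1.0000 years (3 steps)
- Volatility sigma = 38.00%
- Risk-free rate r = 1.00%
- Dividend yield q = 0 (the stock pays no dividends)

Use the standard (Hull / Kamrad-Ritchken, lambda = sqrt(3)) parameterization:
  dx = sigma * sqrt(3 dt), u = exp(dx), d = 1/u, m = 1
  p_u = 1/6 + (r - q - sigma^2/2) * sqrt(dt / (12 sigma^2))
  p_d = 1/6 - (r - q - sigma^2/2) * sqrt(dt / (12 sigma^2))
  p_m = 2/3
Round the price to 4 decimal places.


Answer: Price = V(0,0) = 1.0726

Derivation:
dt = T/N = 0.333333; dx = sigma*sqrt(3*dt) = 0.380000
u = exp(dx) = 1.462285; d = 1/u = 0.683861
p_u = 0.139386, p_m = 0.666667, p_d = 0.193947
Discount per step: exp(-r*dt) = 0.996672
Stock lattice S(k, j) with j the centered position index:
  k=0: S(0,+0) = 8.5900
  k=1: S(1,-1) = 5.8744; S(1,+0) = 8.5900; S(1,+1) = 12.5610
  k=2: S(2,-2) = 4.0173; S(2,-1) = 5.8744; S(2,+0) = 8.5900; S(2,+1) = 12.5610; S(2,+2) = 18.3678
  k=3: S(3,-3) = 2.7472; S(3,-2) = 4.0173; S(3,-1) = 5.8744; S(3,+0) = 8.5900; S(3,+1) = 12.5610; S(3,+2) = 18.3678; S(3,+3) = 26.8589
Terminal payoffs V(N, j) = max(S_T - K, 0):
  V(3,-3) = 0.000000; V(3,-2) = 0.000000; V(3,-1) = 0.000000; V(3,+0) = 0.000000; V(3,+1) = 3.431025; V(3,+2) = 9.237793; V(3,+3) = 17.728940
Backward induction: V(k, j) = exp(-r*dt) * [p_u * V(k+1, j+1) + p_m * V(k+1, j) + p_d * V(k+1, j-1)]
  V(2,-2) = exp(-r*dt) * [p_u*0.000000 + p_m*0.000000 + p_d*0.000000] = 0.000000
  V(2,-1) = exp(-r*dt) * [p_u*0.000000 + p_m*0.000000 + p_d*0.000000] = 0.000000
  V(2,+0) = exp(-r*dt) * [p_u*3.431025 + p_m*0.000000 + p_d*0.000000] = 0.476645
  V(2,+1) = exp(-r*dt) * [p_u*9.237793 + p_m*3.431025 + p_d*0.000000] = 3.563072
  V(2,+2) = exp(-r*dt) * [p_u*17.728940 + p_m*9.237793 + p_d*3.431025] = 9.264200
  V(1,-1) = exp(-r*dt) * [p_u*0.476645 + p_m*0.000000 + p_d*0.000000] = 0.066217
  V(1,+0) = exp(-r*dt) * [p_u*3.563072 + p_m*0.476645 + p_d*0.000000] = 0.811695
  V(1,+1) = exp(-r*dt) * [p_u*9.264200 + p_m*3.563072 + p_d*0.476645] = 3.746615
  V(0,+0) = exp(-r*dt) * [p_u*3.746615 + p_m*0.811695 + p_d*0.066217] = 1.072617


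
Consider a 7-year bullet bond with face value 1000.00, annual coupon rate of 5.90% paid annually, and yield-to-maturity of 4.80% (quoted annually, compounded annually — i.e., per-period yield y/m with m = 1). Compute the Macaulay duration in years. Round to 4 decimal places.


Answer: Macaulay duration = 5.9700 years

Derivation:
Coupon per period c = face * coupon_rate / m = 59.000000
Periods per year m = 1; per-period yield y/m = 0.048000
Number of cashflows N = 7
Cashflows (t years, CF_t, discount factor 1/(1+y/m)^(m*t), PV):
  t = 1.0000: CF_t = 59.000000, DF = 0.954198, PV = 56.297710
  t = 2.0000: CF_t = 59.000000, DF = 0.910495, PV = 53.719189
  t = 3.0000: CF_t = 59.000000, DF = 0.868793, PV = 51.258768
  t = 4.0000: CF_t = 59.000000, DF = 0.829001, PV = 48.911038
  t = 5.0000: CF_t = 59.000000, DF = 0.791031, PV = 46.670838
  t = 6.0000: CF_t = 59.000000, DF = 0.754801, PV = 44.533242
  t = 7.0000: CF_t = 1059.000000, DF = 0.720230, PV = 762.723244
Price P = sum_t PV_t = 1064.114029
Macaulay numerator sum_t t * PV_t:
  t * PV_t at t = 1.0000: 56.297710
  t * PV_t at t = 2.0000: 107.438378
  t * PV_t at t = 3.0000: 153.776304
  t * PV_t at t = 4.0000: 195.644153
  t * PV_t at t = 5.0000: 233.354190
  t * PV_t at t = 6.0000: 267.199454
  t * PV_t at t = 7.0000: 5339.062706
Macaulay duration D = (sum_t t * PV_t) / P = 6352.772894 / 1064.114029 = 5.970011


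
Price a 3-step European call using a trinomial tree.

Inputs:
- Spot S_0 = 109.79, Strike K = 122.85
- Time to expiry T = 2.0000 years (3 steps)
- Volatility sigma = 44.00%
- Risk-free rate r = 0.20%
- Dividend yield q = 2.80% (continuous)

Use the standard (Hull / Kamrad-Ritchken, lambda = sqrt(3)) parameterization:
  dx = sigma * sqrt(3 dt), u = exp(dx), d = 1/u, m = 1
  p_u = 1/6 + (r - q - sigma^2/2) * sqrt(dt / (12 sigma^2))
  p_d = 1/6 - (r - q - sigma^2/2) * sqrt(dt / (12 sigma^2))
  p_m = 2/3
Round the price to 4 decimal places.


dt = T/N = 0.666667; dx = sigma*sqrt(3*dt) = 0.622254
u = exp(dx) = 1.863123; d = 1/u = 0.536733
p_u = 0.100884, p_m = 0.666667, p_d = 0.232449
Discount per step: exp(-r*dt) = 0.998668
Stock lattice S(k, j) with j the centered position index:
  k=0: S(0,+0) = 109.7900
  k=1: S(1,-1) = 58.9279; S(1,+0) = 109.7900; S(1,+1) = 204.5522
  k=2: S(2,-2) = 31.6286; S(2,-1) = 58.9279; S(2,+0) = 109.7900; S(2,+1) = 204.5522; S(2,+2) = 381.1059
  k=3: S(3,-3) = 16.9761; S(3,-2) = 31.6286; S(3,-1) = 58.9279; S(3,+0) = 109.7900; S(3,+1) = 204.5522; S(3,+2) = 381.1059; S(3,+3) = 710.0471
Terminal payoffs V(N, j) = max(S_T - K, 0):
  V(3,-3) = 0.000000; V(3,-2) = 0.000000; V(3,-1) = 0.000000; V(3,+0) = 0.000000; V(3,+1) = 81.702245; V(3,+2) = 258.255937; V(3,+3) = 587.197133
Backward induction: V(k, j) = exp(-r*dt) * [p_u * V(k+1, j+1) + p_m * V(k+1, j) + p_d * V(k+1, j-1)]
  V(2,-2) = exp(-r*dt) * [p_u*0.000000 + p_m*0.000000 + p_d*0.000000] = 0.000000
  V(2,-1) = exp(-r*dt) * [p_u*0.000000 + p_m*0.000000 + p_d*0.000000] = 0.000000
  V(2,+0) = exp(-r*dt) * [p_u*81.702245 + p_m*0.000000 + p_d*0.000000] = 8.231492
  V(2,+1) = exp(-r*dt) * [p_u*258.255937 + p_m*81.702245 + p_d*0.000000] = 80.414843
  V(2,+2) = exp(-r*dt) * [p_u*587.197133 + p_m*258.255937 + p_d*81.702245] = 250.067562
  V(1,-1) = exp(-r*dt) * [p_u*8.231492 + p_m*0.000000 + p_d*0.000000] = 0.829322
  V(1,+0) = exp(-r*dt) * [p_u*80.414843 + p_m*8.231492 + p_d*0.000000] = 13.582135
  V(1,+1) = exp(-r*dt) * [p_u*250.067562 + p_m*80.414843 + p_d*8.231492] = 80.643594
  V(0,+0) = exp(-r*dt) * [p_u*80.643594 + p_m*13.582135 + p_d*0.829322] = 17.360043

Answer: Price = V(0,0) = 17.3600


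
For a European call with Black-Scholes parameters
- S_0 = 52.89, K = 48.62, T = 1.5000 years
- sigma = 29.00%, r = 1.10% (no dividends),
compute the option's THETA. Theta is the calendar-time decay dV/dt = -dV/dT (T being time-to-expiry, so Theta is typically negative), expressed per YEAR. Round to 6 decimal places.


d1 = 0.4610511699; d2 = 0.1058751572
phi(d1) = 0.3587165976; exp(-qT) = 1.0000000000; exp(-rT) = 0.9836353794
Theta = -S*exp(-qT)*phi(d1)*sigma/(2*sqrt(T)) - r*K*exp(-rT)*N(d2) + q*S*exp(-qT)*N(d1)
N(d1) = 0.6776190532; N(d2) = 0.5421592975; sqrt(T) = 1.2247448714
Term 1 = -52.8900 * 1.0000000000 * 0.3587165976 * 0.2900 / (2 * 1.2247448714) = -2.2461947684
Term 2 = -0.0110 * 48.6200 * 0.9836353794 * 0.5421592975 = -0.2852125888
Term 3 = 0 (no dividend yield, q = 0)
Theta = -2.2461947684 + (-0.2852125888) + (0.0000000000) = -2.531407

Answer: Theta = -2.531407


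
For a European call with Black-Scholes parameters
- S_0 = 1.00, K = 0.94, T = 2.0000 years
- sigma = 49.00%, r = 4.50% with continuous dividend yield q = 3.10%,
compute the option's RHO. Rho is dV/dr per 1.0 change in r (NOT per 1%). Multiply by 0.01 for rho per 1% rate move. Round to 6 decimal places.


d1 = 0.4761792767; d2 = -0.2167853688
phi(d1) = 0.3561825549; exp(-qT) = 0.9398828868; exp(-rT) = 0.9139311853
N(d2) = 0.4141878074
Rho = K*T*exp(-rT)*N(d2) = 0.9400 * 2.0000 * 0.9139311853 * 0.4141878074 = 0.711654

Answer: Rho = 0.711654


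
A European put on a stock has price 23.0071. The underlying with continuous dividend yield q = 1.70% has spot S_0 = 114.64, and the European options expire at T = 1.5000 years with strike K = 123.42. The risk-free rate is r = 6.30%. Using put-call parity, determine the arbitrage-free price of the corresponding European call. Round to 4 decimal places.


Answer: Call price = 22.4698

Derivation:
Put-call parity: C - P = S_0 * exp(-qT) - K * exp(-rT).
S_0 * exp(-qT) = 114.6400 * 0.97482238 = 111.75363752
K * exp(-rT) = 123.4200 * 0.90982773 = 112.29093901
C = P + S*exp(-qT) - K*exp(-rT)
C = 23.0071 + 111.75363752 - 112.29093901 = 22.4698


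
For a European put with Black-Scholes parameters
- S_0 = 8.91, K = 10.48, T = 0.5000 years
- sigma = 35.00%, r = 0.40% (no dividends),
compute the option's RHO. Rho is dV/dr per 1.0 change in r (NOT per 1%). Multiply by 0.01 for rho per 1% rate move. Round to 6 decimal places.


d1 = -0.5239436486; d2 = -0.7714310220
phi(d1) = 0.3477758880; exp(-qT) = 1.0000000000; exp(-rT) = 0.9980019987
N(-d2) = 0.7797742534
Rho = -K*T*exp(-rT)*N(-d2) = -10.4800 * 0.5000 * 0.9980019987 * 0.7797742534 = -4.077853

Answer: Rho = -4.077853


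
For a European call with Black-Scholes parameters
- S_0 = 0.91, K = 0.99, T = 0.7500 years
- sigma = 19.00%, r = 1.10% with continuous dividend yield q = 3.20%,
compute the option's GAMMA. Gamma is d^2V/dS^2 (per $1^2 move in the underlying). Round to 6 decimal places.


Answer: Gamma = 2.265634

Derivation:
d1 = -0.5255275741; d2 = -0.6900724008
phi(d1) = 0.3474869569; exp(-qT) = 0.9762857098; exp(-rT) = 0.9917839379
Gamma = exp(-qT) * phi(d1) / (S * sigma * sqrt(T)) = 0.9762857098 * 0.3474869569 / (0.9100 * 0.1900 * 0.8660254038) = 2.265634


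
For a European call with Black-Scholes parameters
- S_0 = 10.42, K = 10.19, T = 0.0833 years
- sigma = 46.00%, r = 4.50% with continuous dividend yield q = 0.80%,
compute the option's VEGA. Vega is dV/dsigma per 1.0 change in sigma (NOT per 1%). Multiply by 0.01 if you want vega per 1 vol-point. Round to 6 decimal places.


Answer: Vega = 1.159814

Derivation:
d1 = 0.2577161640; d2 = 0.1249521628
phi(d1) = 0.3859114485; exp(-qT) = 0.9993338220; exp(-rT) = 0.9962585169
Vega = S * exp(-qT) * phi(d1) * sqrt(T) = 10.4200 * 0.9993338220 * 0.3859114485 * 0.2886173938 = 1.159814


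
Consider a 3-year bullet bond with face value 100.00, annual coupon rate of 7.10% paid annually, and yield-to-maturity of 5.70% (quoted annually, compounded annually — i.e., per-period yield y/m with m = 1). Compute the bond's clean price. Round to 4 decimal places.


Coupon per period c = face * coupon_rate / m = 7.100000
Periods per year m = 1; per-period yield y/m = 0.057000
Number of cashflows N = 3
Cashflows (t years, CF_t, discount factor 1/(1+y/m)^(m*t), PV):
  t = 1.0000: CF_t = 7.100000, DF = 0.946074, PV = 6.717124
  t = 2.0000: CF_t = 7.100000, DF = 0.895056, PV = 6.354895
  t = 3.0000: CF_t = 107.100000, DF = 0.846789, PV = 90.691066
Price P = sum_t PV_t = 103.763085

Answer: Price = 103.7631
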